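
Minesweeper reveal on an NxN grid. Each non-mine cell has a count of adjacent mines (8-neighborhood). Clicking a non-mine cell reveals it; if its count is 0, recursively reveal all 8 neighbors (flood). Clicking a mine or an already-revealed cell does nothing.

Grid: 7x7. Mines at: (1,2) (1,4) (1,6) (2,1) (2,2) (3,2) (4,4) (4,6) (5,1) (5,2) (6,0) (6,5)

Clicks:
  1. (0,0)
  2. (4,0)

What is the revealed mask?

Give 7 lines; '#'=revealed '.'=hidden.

Answer: ##.....
##.....
.......
.......
#......
.......
.......

Derivation:
Click 1 (0,0) count=0: revealed 4 new [(0,0) (0,1) (1,0) (1,1)] -> total=4
Click 2 (4,0) count=1: revealed 1 new [(4,0)] -> total=5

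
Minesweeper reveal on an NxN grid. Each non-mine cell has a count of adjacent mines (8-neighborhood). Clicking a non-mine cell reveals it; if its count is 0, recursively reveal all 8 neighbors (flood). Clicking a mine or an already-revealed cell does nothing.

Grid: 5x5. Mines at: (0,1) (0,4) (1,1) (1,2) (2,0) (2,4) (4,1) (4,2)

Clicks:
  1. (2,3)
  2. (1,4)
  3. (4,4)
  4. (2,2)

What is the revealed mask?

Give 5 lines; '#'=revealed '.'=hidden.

Answer: .....
....#
..##.
...##
...##

Derivation:
Click 1 (2,3) count=2: revealed 1 new [(2,3)] -> total=1
Click 2 (1,4) count=2: revealed 1 new [(1,4)] -> total=2
Click 3 (4,4) count=0: revealed 4 new [(3,3) (3,4) (4,3) (4,4)] -> total=6
Click 4 (2,2) count=2: revealed 1 new [(2,2)] -> total=7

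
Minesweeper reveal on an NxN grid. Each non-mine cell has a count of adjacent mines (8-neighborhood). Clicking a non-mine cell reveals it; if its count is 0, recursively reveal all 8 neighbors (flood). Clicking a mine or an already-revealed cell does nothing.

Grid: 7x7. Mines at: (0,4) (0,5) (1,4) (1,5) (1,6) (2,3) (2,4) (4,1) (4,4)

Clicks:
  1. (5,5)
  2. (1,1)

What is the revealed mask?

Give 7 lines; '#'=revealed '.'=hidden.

Answer: ####...
####...
###....
###....
.......
.....#.
.......

Derivation:
Click 1 (5,5) count=1: revealed 1 new [(5,5)] -> total=1
Click 2 (1,1) count=0: revealed 14 new [(0,0) (0,1) (0,2) (0,3) (1,0) (1,1) (1,2) (1,3) (2,0) (2,1) (2,2) (3,0) (3,1) (3,2)] -> total=15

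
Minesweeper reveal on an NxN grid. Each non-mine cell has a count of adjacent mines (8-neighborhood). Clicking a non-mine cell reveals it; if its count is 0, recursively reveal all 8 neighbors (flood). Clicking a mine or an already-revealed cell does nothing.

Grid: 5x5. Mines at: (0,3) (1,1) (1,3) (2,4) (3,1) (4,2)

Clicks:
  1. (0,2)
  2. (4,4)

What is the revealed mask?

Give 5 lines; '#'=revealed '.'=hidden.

Answer: ..#..
.....
.....
...##
...##

Derivation:
Click 1 (0,2) count=3: revealed 1 new [(0,2)] -> total=1
Click 2 (4,4) count=0: revealed 4 new [(3,3) (3,4) (4,3) (4,4)] -> total=5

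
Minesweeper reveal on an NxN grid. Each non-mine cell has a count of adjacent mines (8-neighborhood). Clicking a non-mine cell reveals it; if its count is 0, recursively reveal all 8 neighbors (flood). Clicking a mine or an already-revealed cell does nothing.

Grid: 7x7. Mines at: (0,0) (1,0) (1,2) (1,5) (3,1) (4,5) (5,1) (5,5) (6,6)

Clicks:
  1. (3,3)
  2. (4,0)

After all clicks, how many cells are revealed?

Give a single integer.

Answer: 16

Derivation:
Click 1 (3,3) count=0: revealed 15 new [(2,2) (2,3) (2,4) (3,2) (3,3) (3,4) (4,2) (4,3) (4,4) (5,2) (5,3) (5,4) (6,2) (6,3) (6,4)] -> total=15
Click 2 (4,0) count=2: revealed 1 new [(4,0)] -> total=16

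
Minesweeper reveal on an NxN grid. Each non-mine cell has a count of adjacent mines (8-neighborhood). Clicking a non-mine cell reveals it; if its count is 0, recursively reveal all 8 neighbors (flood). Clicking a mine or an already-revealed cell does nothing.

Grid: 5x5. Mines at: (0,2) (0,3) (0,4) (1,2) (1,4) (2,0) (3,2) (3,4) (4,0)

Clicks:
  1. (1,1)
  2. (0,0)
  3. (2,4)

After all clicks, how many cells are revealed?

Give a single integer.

Answer: 5

Derivation:
Click 1 (1,1) count=3: revealed 1 new [(1,1)] -> total=1
Click 2 (0,0) count=0: revealed 3 new [(0,0) (0,1) (1,0)] -> total=4
Click 3 (2,4) count=2: revealed 1 new [(2,4)] -> total=5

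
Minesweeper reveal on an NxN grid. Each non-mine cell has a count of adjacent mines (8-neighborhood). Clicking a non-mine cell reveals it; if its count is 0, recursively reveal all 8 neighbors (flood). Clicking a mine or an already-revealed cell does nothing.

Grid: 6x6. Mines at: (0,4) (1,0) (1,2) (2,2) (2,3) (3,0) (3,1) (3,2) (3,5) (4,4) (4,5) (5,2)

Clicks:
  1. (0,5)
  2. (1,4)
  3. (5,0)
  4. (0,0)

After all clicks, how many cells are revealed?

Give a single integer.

Answer: 7

Derivation:
Click 1 (0,5) count=1: revealed 1 new [(0,5)] -> total=1
Click 2 (1,4) count=2: revealed 1 new [(1,4)] -> total=2
Click 3 (5,0) count=0: revealed 4 new [(4,0) (4,1) (5,0) (5,1)] -> total=6
Click 4 (0,0) count=1: revealed 1 new [(0,0)] -> total=7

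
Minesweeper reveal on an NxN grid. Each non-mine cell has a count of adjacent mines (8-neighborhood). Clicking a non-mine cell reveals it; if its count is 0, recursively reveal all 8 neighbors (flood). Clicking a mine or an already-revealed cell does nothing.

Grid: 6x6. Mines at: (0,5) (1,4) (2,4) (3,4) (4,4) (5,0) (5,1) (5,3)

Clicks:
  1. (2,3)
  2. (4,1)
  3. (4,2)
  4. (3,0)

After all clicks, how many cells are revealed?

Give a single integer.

Answer: 20

Derivation:
Click 1 (2,3) count=3: revealed 1 new [(2,3)] -> total=1
Click 2 (4,1) count=2: revealed 1 new [(4,1)] -> total=2
Click 3 (4,2) count=2: revealed 1 new [(4,2)] -> total=3
Click 4 (3,0) count=0: revealed 17 new [(0,0) (0,1) (0,2) (0,3) (1,0) (1,1) (1,2) (1,3) (2,0) (2,1) (2,2) (3,0) (3,1) (3,2) (3,3) (4,0) (4,3)] -> total=20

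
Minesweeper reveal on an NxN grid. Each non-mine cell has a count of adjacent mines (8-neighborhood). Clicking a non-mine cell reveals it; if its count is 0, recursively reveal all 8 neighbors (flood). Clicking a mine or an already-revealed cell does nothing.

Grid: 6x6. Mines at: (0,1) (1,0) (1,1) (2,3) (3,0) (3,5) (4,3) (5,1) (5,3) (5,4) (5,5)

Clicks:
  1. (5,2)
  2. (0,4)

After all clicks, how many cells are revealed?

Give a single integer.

Click 1 (5,2) count=3: revealed 1 new [(5,2)] -> total=1
Click 2 (0,4) count=0: revealed 10 new [(0,2) (0,3) (0,4) (0,5) (1,2) (1,3) (1,4) (1,5) (2,4) (2,5)] -> total=11

Answer: 11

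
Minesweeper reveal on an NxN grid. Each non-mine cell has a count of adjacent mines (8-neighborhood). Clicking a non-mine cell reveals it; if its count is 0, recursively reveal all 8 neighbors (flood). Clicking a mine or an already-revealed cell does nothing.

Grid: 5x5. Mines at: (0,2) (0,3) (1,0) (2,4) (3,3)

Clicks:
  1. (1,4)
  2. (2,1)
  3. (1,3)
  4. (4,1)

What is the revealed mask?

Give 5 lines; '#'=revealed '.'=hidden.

Click 1 (1,4) count=2: revealed 1 new [(1,4)] -> total=1
Click 2 (2,1) count=1: revealed 1 new [(2,1)] -> total=2
Click 3 (1,3) count=3: revealed 1 new [(1,3)] -> total=3
Click 4 (4,1) count=0: revealed 8 new [(2,0) (2,2) (3,0) (3,1) (3,2) (4,0) (4,1) (4,2)] -> total=11

Answer: .....
...##
###..
###..
###..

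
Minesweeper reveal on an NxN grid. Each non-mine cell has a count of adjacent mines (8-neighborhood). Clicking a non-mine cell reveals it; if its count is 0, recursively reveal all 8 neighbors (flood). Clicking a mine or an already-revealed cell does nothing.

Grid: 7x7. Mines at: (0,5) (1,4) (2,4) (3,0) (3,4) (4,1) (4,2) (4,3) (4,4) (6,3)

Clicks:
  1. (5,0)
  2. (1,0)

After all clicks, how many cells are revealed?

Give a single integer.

Click 1 (5,0) count=1: revealed 1 new [(5,0)] -> total=1
Click 2 (1,0) count=0: revealed 15 new [(0,0) (0,1) (0,2) (0,3) (1,0) (1,1) (1,2) (1,3) (2,0) (2,1) (2,2) (2,3) (3,1) (3,2) (3,3)] -> total=16

Answer: 16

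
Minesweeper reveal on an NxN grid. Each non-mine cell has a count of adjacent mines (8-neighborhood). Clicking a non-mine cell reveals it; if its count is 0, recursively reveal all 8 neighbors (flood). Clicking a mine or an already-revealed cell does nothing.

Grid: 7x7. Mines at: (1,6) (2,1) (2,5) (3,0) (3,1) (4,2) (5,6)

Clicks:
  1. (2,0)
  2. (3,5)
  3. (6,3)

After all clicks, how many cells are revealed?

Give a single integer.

Click 1 (2,0) count=3: revealed 1 new [(2,0)] -> total=1
Click 2 (3,5) count=1: revealed 1 new [(3,5)] -> total=2
Click 3 (6,3) count=0: revealed 19 new [(3,3) (3,4) (4,0) (4,1) (4,3) (4,4) (4,5) (5,0) (5,1) (5,2) (5,3) (5,4) (5,5) (6,0) (6,1) (6,2) (6,3) (6,4) (6,5)] -> total=21

Answer: 21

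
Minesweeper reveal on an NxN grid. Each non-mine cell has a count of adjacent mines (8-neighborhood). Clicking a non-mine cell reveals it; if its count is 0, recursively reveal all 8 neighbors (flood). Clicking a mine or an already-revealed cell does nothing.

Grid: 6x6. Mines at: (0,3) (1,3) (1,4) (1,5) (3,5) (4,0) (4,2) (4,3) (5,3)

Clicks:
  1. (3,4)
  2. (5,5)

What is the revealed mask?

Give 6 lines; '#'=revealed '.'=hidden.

Answer: ......
......
......
....#.
....##
....##

Derivation:
Click 1 (3,4) count=2: revealed 1 new [(3,4)] -> total=1
Click 2 (5,5) count=0: revealed 4 new [(4,4) (4,5) (5,4) (5,5)] -> total=5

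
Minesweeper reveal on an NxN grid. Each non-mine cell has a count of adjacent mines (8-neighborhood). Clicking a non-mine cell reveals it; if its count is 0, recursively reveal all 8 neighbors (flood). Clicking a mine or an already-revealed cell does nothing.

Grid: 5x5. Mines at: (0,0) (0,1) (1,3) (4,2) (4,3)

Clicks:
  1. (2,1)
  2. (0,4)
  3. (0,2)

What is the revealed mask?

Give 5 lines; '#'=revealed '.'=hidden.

Click 1 (2,1) count=0: revealed 11 new [(1,0) (1,1) (1,2) (2,0) (2,1) (2,2) (3,0) (3,1) (3,2) (4,0) (4,1)] -> total=11
Click 2 (0,4) count=1: revealed 1 new [(0,4)] -> total=12
Click 3 (0,2) count=2: revealed 1 new [(0,2)] -> total=13

Answer: ..#.#
###..
###..
###..
##...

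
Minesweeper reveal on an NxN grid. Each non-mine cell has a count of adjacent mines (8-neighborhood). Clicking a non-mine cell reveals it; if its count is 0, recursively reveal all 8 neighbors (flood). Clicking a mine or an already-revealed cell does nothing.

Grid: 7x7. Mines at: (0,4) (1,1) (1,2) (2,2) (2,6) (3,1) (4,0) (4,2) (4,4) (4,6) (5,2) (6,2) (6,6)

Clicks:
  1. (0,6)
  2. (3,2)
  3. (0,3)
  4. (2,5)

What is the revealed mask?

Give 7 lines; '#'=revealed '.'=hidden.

Answer: ...#.##
.....##
.....#.
..#....
.......
.......
.......

Derivation:
Click 1 (0,6) count=0: revealed 4 new [(0,5) (0,6) (1,5) (1,6)] -> total=4
Click 2 (3,2) count=3: revealed 1 new [(3,2)] -> total=5
Click 3 (0,3) count=2: revealed 1 new [(0,3)] -> total=6
Click 4 (2,5) count=1: revealed 1 new [(2,5)] -> total=7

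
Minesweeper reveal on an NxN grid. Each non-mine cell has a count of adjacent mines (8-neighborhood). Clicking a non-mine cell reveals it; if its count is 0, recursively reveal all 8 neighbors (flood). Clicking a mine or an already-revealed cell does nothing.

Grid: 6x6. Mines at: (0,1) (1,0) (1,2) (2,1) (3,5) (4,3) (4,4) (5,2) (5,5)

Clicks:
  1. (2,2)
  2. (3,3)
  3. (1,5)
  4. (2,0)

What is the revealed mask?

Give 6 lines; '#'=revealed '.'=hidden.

Click 1 (2,2) count=2: revealed 1 new [(2,2)] -> total=1
Click 2 (3,3) count=2: revealed 1 new [(3,3)] -> total=2
Click 3 (1,5) count=0: revealed 9 new [(0,3) (0,4) (0,5) (1,3) (1,4) (1,5) (2,3) (2,4) (2,5)] -> total=11
Click 4 (2,0) count=2: revealed 1 new [(2,0)] -> total=12

Answer: ...###
...###
#.####
...#..
......
......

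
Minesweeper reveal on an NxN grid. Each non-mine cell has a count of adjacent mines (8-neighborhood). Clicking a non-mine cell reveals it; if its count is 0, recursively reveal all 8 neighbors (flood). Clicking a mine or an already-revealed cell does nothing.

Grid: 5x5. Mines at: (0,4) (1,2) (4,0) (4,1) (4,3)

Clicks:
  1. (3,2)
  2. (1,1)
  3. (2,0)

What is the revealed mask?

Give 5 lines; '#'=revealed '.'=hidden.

Click 1 (3,2) count=2: revealed 1 new [(3,2)] -> total=1
Click 2 (1,1) count=1: revealed 1 new [(1,1)] -> total=2
Click 3 (2,0) count=0: revealed 7 new [(0,0) (0,1) (1,0) (2,0) (2,1) (3,0) (3,1)] -> total=9

Answer: ##...
##...
##...
###..
.....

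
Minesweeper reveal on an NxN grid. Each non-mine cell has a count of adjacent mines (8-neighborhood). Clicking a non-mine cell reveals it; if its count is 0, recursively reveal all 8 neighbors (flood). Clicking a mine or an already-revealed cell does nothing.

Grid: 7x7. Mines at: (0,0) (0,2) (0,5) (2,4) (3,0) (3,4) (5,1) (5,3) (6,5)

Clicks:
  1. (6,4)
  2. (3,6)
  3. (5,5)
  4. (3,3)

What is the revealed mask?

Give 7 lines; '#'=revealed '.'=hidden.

Click 1 (6,4) count=2: revealed 1 new [(6,4)] -> total=1
Click 2 (3,6) count=0: revealed 10 new [(1,5) (1,6) (2,5) (2,6) (3,5) (3,6) (4,5) (4,6) (5,5) (5,6)] -> total=11
Click 3 (5,5) count=1: revealed 0 new [(none)] -> total=11
Click 4 (3,3) count=2: revealed 1 new [(3,3)] -> total=12

Answer: .......
.....##
.....##
...#.##
.....##
.....##
....#..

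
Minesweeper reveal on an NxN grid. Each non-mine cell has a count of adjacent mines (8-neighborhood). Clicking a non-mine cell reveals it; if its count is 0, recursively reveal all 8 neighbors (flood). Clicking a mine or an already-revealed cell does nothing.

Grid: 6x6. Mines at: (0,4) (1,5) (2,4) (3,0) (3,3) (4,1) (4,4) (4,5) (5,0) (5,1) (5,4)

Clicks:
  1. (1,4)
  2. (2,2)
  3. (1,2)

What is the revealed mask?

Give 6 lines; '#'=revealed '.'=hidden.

Click 1 (1,4) count=3: revealed 1 new [(1,4)] -> total=1
Click 2 (2,2) count=1: revealed 1 new [(2,2)] -> total=2
Click 3 (1,2) count=0: revealed 11 new [(0,0) (0,1) (0,2) (0,3) (1,0) (1,1) (1,2) (1,3) (2,0) (2,1) (2,3)] -> total=13

Answer: ####..
#####.
####..
......
......
......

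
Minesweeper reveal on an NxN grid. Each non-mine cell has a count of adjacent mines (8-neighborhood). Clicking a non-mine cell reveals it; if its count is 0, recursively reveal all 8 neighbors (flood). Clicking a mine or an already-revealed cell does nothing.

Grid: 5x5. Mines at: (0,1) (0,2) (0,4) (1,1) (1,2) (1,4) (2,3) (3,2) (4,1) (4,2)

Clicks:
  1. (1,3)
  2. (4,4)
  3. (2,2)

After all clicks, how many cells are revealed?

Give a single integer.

Click 1 (1,3) count=5: revealed 1 new [(1,3)] -> total=1
Click 2 (4,4) count=0: revealed 4 new [(3,3) (3,4) (4,3) (4,4)] -> total=5
Click 3 (2,2) count=4: revealed 1 new [(2,2)] -> total=6

Answer: 6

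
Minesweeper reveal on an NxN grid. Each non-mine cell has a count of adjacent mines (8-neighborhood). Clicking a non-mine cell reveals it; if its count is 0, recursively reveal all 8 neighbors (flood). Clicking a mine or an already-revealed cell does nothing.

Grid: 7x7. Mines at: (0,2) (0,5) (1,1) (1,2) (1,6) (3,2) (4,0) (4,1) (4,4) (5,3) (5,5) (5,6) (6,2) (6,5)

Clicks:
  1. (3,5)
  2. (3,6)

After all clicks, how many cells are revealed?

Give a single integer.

Click 1 (3,5) count=1: revealed 1 new [(3,5)] -> total=1
Click 2 (3,6) count=0: revealed 5 new [(2,5) (2,6) (3,6) (4,5) (4,6)] -> total=6

Answer: 6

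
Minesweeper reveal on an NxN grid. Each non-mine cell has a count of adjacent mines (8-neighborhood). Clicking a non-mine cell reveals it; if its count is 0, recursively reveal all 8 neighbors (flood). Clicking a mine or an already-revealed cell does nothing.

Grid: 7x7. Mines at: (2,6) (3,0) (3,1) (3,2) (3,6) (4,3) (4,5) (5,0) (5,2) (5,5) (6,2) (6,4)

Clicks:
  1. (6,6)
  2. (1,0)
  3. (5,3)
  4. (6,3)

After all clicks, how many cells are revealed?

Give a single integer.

Click 1 (6,6) count=1: revealed 1 new [(6,6)] -> total=1
Click 2 (1,0) count=0: revealed 23 new [(0,0) (0,1) (0,2) (0,3) (0,4) (0,5) (0,6) (1,0) (1,1) (1,2) (1,3) (1,4) (1,5) (1,6) (2,0) (2,1) (2,2) (2,3) (2,4) (2,5) (3,3) (3,4) (3,5)] -> total=24
Click 3 (5,3) count=4: revealed 1 new [(5,3)] -> total=25
Click 4 (6,3) count=3: revealed 1 new [(6,3)] -> total=26

Answer: 26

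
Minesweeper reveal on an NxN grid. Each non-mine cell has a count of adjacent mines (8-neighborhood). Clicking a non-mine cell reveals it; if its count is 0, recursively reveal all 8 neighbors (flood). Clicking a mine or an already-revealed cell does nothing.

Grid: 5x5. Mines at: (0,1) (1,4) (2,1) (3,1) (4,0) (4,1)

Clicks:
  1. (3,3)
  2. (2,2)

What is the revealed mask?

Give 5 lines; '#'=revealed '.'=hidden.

Answer: .....
.....
..###
..###
..###

Derivation:
Click 1 (3,3) count=0: revealed 9 new [(2,2) (2,3) (2,4) (3,2) (3,3) (3,4) (4,2) (4,3) (4,4)] -> total=9
Click 2 (2,2) count=2: revealed 0 new [(none)] -> total=9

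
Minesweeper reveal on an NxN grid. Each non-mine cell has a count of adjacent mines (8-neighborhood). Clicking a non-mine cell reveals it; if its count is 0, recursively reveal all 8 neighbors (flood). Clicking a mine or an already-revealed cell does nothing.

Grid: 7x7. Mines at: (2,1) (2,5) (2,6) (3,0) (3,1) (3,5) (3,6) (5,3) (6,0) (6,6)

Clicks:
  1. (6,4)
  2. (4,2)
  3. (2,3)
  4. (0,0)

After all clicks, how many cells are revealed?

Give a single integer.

Click 1 (6,4) count=1: revealed 1 new [(6,4)] -> total=1
Click 2 (4,2) count=2: revealed 1 new [(4,2)] -> total=2
Click 3 (2,3) count=0: revealed 22 new [(0,0) (0,1) (0,2) (0,3) (0,4) (0,5) (0,6) (1,0) (1,1) (1,2) (1,3) (1,4) (1,5) (1,6) (2,2) (2,3) (2,4) (3,2) (3,3) (3,4) (4,3) (4,4)] -> total=24
Click 4 (0,0) count=0: revealed 0 new [(none)] -> total=24

Answer: 24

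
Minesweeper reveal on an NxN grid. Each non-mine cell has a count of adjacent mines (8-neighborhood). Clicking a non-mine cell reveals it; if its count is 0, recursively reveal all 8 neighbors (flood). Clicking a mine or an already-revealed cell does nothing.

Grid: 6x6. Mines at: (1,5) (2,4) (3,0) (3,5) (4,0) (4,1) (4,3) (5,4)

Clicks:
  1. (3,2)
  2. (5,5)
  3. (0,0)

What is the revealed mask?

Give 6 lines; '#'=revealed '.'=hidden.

Answer: #####.
#####.
####..
.###..
......
.....#

Derivation:
Click 1 (3,2) count=2: revealed 1 new [(3,2)] -> total=1
Click 2 (5,5) count=1: revealed 1 new [(5,5)] -> total=2
Click 3 (0,0) count=0: revealed 16 new [(0,0) (0,1) (0,2) (0,3) (0,4) (1,0) (1,1) (1,2) (1,3) (1,4) (2,0) (2,1) (2,2) (2,3) (3,1) (3,3)] -> total=18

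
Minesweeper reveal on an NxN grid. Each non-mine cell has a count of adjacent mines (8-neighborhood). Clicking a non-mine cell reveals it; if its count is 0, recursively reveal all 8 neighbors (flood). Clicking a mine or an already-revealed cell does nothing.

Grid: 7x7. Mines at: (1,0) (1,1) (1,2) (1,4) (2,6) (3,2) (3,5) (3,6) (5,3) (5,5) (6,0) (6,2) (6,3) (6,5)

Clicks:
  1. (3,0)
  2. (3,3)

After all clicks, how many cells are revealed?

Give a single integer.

Click 1 (3,0) count=0: revealed 8 new [(2,0) (2,1) (3,0) (3,1) (4,0) (4,1) (5,0) (5,1)] -> total=8
Click 2 (3,3) count=1: revealed 1 new [(3,3)] -> total=9

Answer: 9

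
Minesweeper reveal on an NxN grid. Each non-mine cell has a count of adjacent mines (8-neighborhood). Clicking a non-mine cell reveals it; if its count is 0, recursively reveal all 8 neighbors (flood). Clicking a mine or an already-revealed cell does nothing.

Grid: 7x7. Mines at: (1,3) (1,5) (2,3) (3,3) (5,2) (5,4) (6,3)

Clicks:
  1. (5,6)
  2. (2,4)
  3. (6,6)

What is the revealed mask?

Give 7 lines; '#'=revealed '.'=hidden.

Answer: .......
.......
....###
....###
....###
.....##
.....##

Derivation:
Click 1 (5,6) count=0: revealed 13 new [(2,4) (2,5) (2,6) (3,4) (3,5) (3,6) (4,4) (4,5) (4,6) (5,5) (5,6) (6,5) (6,6)] -> total=13
Click 2 (2,4) count=4: revealed 0 new [(none)] -> total=13
Click 3 (6,6) count=0: revealed 0 new [(none)] -> total=13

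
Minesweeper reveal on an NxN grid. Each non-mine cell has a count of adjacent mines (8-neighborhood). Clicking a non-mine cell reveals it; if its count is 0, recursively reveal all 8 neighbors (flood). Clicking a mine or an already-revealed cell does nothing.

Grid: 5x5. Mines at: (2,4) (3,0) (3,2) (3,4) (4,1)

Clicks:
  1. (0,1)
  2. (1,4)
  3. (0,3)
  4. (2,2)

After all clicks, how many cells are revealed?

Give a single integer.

Click 1 (0,1) count=0: revealed 14 new [(0,0) (0,1) (0,2) (0,3) (0,4) (1,0) (1,1) (1,2) (1,3) (1,4) (2,0) (2,1) (2,2) (2,3)] -> total=14
Click 2 (1,4) count=1: revealed 0 new [(none)] -> total=14
Click 3 (0,3) count=0: revealed 0 new [(none)] -> total=14
Click 4 (2,2) count=1: revealed 0 new [(none)] -> total=14

Answer: 14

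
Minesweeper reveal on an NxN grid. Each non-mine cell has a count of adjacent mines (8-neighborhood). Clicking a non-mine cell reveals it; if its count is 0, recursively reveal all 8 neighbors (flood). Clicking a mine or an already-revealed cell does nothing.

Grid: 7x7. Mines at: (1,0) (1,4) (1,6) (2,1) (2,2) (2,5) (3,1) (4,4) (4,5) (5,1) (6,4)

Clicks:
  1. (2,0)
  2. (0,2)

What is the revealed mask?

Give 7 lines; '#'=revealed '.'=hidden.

Click 1 (2,0) count=3: revealed 1 new [(2,0)] -> total=1
Click 2 (0,2) count=0: revealed 6 new [(0,1) (0,2) (0,3) (1,1) (1,2) (1,3)] -> total=7

Answer: .###...
.###...
#......
.......
.......
.......
.......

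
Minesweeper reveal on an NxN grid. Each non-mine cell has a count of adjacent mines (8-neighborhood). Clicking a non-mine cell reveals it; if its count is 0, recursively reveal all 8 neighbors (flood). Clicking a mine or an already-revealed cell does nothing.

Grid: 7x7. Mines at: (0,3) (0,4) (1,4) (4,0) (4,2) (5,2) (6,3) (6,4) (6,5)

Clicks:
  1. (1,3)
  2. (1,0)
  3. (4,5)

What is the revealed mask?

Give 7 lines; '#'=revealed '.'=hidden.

Answer: ###..##
####.##
#######
#######
...####
...####
.......

Derivation:
Click 1 (1,3) count=3: revealed 1 new [(1,3)] -> total=1
Click 2 (1,0) count=0: revealed 14 new [(0,0) (0,1) (0,2) (1,0) (1,1) (1,2) (2,0) (2,1) (2,2) (2,3) (3,0) (3,1) (3,2) (3,3)] -> total=15
Click 3 (4,5) count=0: revealed 18 new [(0,5) (0,6) (1,5) (1,6) (2,4) (2,5) (2,6) (3,4) (3,5) (3,6) (4,3) (4,4) (4,5) (4,6) (5,3) (5,4) (5,5) (5,6)] -> total=33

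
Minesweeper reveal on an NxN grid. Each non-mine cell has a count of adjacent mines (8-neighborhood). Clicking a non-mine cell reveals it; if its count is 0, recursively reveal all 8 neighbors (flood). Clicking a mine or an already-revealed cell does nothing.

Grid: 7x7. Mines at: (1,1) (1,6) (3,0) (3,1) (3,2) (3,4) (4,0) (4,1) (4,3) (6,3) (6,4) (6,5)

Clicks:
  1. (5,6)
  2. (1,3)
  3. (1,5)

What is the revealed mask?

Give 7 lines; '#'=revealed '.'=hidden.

Click 1 (5,6) count=1: revealed 1 new [(5,6)] -> total=1
Click 2 (1,3) count=0: revealed 12 new [(0,2) (0,3) (0,4) (0,5) (1,2) (1,3) (1,4) (1,5) (2,2) (2,3) (2,4) (2,5)] -> total=13
Click 3 (1,5) count=1: revealed 0 new [(none)] -> total=13

Answer: ..####.
..####.
..####.
.......
.......
......#
.......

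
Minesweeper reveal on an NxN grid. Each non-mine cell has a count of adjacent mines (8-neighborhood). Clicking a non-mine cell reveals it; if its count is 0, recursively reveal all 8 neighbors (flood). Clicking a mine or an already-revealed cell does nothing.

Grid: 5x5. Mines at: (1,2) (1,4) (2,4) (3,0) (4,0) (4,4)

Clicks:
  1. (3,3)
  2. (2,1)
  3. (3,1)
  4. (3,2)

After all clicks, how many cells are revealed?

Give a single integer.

Answer: 9

Derivation:
Click 1 (3,3) count=2: revealed 1 new [(3,3)] -> total=1
Click 2 (2,1) count=2: revealed 1 new [(2,1)] -> total=2
Click 3 (3,1) count=2: revealed 1 new [(3,1)] -> total=3
Click 4 (3,2) count=0: revealed 6 new [(2,2) (2,3) (3,2) (4,1) (4,2) (4,3)] -> total=9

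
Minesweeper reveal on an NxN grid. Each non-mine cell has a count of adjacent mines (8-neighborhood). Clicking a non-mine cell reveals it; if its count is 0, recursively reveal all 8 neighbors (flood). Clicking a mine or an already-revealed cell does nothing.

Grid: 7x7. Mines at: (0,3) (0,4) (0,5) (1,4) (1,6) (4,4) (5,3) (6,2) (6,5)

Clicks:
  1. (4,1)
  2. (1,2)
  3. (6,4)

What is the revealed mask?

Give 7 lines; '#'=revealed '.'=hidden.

Answer: ###....
####...
####...
####...
####...
###....
##..#..

Derivation:
Click 1 (4,1) count=0: revealed 24 new [(0,0) (0,1) (0,2) (1,0) (1,1) (1,2) (1,3) (2,0) (2,1) (2,2) (2,3) (3,0) (3,1) (3,2) (3,3) (4,0) (4,1) (4,2) (4,3) (5,0) (5,1) (5,2) (6,0) (6,1)] -> total=24
Click 2 (1,2) count=1: revealed 0 new [(none)] -> total=24
Click 3 (6,4) count=2: revealed 1 new [(6,4)] -> total=25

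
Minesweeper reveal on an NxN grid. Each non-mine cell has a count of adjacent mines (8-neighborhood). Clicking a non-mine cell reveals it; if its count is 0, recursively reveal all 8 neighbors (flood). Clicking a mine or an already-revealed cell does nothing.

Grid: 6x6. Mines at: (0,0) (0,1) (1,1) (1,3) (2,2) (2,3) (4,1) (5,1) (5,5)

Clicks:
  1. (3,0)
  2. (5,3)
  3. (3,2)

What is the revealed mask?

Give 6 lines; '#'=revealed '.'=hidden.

Click 1 (3,0) count=1: revealed 1 new [(3,0)] -> total=1
Click 2 (5,3) count=0: revealed 9 new [(3,2) (3,3) (3,4) (4,2) (4,3) (4,4) (5,2) (5,3) (5,4)] -> total=10
Click 3 (3,2) count=3: revealed 0 new [(none)] -> total=10

Answer: ......
......
......
#.###.
..###.
..###.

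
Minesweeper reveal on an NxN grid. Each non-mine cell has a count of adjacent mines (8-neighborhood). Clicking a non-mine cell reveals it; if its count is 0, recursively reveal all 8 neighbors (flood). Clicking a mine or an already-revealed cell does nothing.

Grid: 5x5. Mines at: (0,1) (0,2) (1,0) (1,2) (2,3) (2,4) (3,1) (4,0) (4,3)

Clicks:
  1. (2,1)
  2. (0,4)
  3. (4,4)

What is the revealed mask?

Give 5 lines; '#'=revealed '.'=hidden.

Click 1 (2,1) count=3: revealed 1 new [(2,1)] -> total=1
Click 2 (0,4) count=0: revealed 4 new [(0,3) (0,4) (1,3) (1,4)] -> total=5
Click 3 (4,4) count=1: revealed 1 new [(4,4)] -> total=6

Answer: ...##
...##
.#...
.....
....#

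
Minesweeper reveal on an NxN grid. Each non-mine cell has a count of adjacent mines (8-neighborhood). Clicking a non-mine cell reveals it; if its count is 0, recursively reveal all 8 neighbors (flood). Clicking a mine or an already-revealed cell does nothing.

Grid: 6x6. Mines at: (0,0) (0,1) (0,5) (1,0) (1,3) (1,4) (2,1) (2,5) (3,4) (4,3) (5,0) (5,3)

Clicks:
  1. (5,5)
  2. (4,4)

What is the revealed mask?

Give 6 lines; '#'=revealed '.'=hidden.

Answer: ......
......
......
......
....##
....##

Derivation:
Click 1 (5,5) count=0: revealed 4 new [(4,4) (4,5) (5,4) (5,5)] -> total=4
Click 2 (4,4) count=3: revealed 0 new [(none)] -> total=4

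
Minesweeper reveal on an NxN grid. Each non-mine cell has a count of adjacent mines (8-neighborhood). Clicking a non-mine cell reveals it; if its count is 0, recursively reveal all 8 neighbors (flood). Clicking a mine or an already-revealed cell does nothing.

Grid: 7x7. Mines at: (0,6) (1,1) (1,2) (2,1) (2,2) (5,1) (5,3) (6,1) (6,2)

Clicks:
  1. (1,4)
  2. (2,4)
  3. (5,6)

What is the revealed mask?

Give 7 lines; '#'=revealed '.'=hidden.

Answer: ...###.
...####
...####
...####
...####
....###
....###

Derivation:
Click 1 (1,4) count=0: revealed 25 new [(0,3) (0,4) (0,5) (1,3) (1,4) (1,5) (1,6) (2,3) (2,4) (2,5) (2,6) (3,3) (3,4) (3,5) (3,6) (4,3) (4,4) (4,5) (4,6) (5,4) (5,5) (5,6) (6,4) (6,5) (6,6)] -> total=25
Click 2 (2,4) count=0: revealed 0 new [(none)] -> total=25
Click 3 (5,6) count=0: revealed 0 new [(none)] -> total=25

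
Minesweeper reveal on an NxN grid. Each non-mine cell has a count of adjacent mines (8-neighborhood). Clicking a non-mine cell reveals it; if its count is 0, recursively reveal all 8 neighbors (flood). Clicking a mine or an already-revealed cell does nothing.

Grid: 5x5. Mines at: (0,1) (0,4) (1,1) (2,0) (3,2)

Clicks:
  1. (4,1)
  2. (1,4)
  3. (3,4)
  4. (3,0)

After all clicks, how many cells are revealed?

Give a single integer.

Answer: 10

Derivation:
Click 1 (4,1) count=1: revealed 1 new [(4,1)] -> total=1
Click 2 (1,4) count=1: revealed 1 new [(1,4)] -> total=2
Click 3 (3,4) count=0: revealed 7 new [(1,3) (2,3) (2,4) (3,3) (3,4) (4,3) (4,4)] -> total=9
Click 4 (3,0) count=1: revealed 1 new [(3,0)] -> total=10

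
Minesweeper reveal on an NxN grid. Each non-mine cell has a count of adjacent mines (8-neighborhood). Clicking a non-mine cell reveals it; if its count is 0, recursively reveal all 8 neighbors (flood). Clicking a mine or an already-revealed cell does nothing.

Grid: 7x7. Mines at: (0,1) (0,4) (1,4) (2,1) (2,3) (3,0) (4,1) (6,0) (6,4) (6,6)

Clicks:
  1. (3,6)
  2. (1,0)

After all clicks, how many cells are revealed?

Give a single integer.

Click 1 (3,6) count=0: revealed 22 new [(0,5) (0,6) (1,5) (1,6) (2,4) (2,5) (2,6) (3,2) (3,3) (3,4) (3,5) (3,6) (4,2) (4,3) (4,4) (4,5) (4,6) (5,2) (5,3) (5,4) (5,5) (5,6)] -> total=22
Click 2 (1,0) count=2: revealed 1 new [(1,0)] -> total=23

Answer: 23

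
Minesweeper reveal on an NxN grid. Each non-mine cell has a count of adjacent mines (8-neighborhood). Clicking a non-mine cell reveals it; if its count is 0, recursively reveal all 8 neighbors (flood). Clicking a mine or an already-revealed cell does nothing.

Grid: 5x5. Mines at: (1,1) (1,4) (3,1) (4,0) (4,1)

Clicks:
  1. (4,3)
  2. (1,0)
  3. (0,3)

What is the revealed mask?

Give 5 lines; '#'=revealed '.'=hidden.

Click 1 (4,3) count=0: revealed 9 new [(2,2) (2,3) (2,4) (3,2) (3,3) (3,4) (4,2) (4,3) (4,4)] -> total=9
Click 2 (1,0) count=1: revealed 1 new [(1,0)] -> total=10
Click 3 (0,3) count=1: revealed 1 new [(0,3)] -> total=11

Answer: ...#.
#....
..###
..###
..###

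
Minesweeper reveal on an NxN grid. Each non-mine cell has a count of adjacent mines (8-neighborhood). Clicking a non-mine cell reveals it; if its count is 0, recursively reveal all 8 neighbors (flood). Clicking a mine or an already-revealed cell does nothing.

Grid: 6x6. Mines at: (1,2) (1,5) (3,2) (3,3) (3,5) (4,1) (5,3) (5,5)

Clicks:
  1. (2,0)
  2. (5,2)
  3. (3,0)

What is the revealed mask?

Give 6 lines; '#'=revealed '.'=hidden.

Answer: ##....
##....
##....
##....
......
..#...

Derivation:
Click 1 (2,0) count=0: revealed 8 new [(0,0) (0,1) (1,0) (1,1) (2,0) (2,1) (3,0) (3,1)] -> total=8
Click 2 (5,2) count=2: revealed 1 new [(5,2)] -> total=9
Click 3 (3,0) count=1: revealed 0 new [(none)] -> total=9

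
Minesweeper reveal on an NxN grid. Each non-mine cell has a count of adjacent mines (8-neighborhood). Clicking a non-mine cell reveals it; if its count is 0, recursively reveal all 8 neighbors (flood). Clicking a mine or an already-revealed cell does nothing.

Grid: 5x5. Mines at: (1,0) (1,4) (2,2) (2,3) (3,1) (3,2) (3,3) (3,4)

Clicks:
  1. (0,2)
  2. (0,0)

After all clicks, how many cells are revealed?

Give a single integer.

Click 1 (0,2) count=0: revealed 6 new [(0,1) (0,2) (0,3) (1,1) (1,2) (1,3)] -> total=6
Click 2 (0,0) count=1: revealed 1 new [(0,0)] -> total=7

Answer: 7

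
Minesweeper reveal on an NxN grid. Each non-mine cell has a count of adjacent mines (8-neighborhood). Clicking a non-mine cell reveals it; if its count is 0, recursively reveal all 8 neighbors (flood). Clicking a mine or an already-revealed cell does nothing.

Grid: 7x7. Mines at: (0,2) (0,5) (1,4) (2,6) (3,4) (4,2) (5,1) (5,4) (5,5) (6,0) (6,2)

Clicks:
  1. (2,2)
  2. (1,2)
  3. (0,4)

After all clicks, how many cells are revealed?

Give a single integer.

Click 1 (2,2) count=0: revealed 16 new [(0,0) (0,1) (1,0) (1,1) (1,2) (1,3) (2,0) (2,1) (2,2) (2,3) (3,0) (3,1) (3,2) (3,3) (4,0) (4,1)] -> total=16
Click 2 (1,2) count=1: revealed 0 new [(none)] -> total=16
Click 3 (0,4) count=2: revealed 1 new [(0,4)] -> total=17

Answer: 17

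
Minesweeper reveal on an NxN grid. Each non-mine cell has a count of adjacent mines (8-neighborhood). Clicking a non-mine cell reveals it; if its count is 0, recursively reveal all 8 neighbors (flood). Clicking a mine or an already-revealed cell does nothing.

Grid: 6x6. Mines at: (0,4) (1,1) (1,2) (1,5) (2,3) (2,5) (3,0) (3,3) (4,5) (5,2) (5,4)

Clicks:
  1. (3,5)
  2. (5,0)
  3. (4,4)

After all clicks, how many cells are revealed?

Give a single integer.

Answer: 6

Derivation:
Click 1 (3,5) count=2: revealed 1 new [(3,5)] -> total=1
Click 2 (5,0) count=0: revealed 4 new [(4,0) (4,1) (5,0) (5,1)] -> total=5
Click 3 (4,4) count=3: revealed 1 new [(4,4)] -> total=6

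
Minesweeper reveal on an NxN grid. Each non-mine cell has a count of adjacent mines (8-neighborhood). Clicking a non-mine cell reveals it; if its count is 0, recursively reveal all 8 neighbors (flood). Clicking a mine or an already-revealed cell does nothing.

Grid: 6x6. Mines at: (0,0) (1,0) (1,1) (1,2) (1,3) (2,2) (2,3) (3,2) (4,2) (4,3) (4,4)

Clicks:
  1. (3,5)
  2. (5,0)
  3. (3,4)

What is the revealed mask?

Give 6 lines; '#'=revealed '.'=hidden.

Answer: ......
......
##....
##..##
##....
##....

Derivation:
Click 1 (3,5) count=1: revealed 1 new [(3,5)] -> total=1
Click 2 (5,0) count=0: revealed 8 new [(2,0) (2,1) (3,0) (3,1) (4,0) (4,1) (5,0) (5,1)] -> total=9
Click 3 (3,4) count=3: revealed 1 new [(3,4)] -> total=10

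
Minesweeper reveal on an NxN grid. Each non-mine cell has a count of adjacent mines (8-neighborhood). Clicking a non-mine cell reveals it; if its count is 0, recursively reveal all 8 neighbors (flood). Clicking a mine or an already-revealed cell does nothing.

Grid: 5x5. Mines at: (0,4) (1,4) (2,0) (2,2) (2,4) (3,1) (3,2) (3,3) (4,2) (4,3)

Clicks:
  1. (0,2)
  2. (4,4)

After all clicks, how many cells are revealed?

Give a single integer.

Answer: 9

Derivation:
Click 1 (0,2) count=0: revealed 8 new [(0,0) (0,1) (0,2) (0,3) (1,0) (1,1) (1,2) (1,3)] -> total=8
Click 2 (4,4) count=2: revealed 1 new [(4,4)] -> total=9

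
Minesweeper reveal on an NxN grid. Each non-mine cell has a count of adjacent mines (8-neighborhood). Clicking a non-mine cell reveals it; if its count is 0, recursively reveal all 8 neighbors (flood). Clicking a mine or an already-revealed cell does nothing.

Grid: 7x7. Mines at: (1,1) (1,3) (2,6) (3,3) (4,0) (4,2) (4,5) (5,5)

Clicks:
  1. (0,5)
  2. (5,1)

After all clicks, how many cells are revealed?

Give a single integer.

Answer: 7

Derivation:
Click 1 (0,5) count=0: revealed 6 new [(0,4) (0,5) (0,6) (1,4) (1,5) (1,6)] -> total=6
Click 2 (5,1) count=2: revealed 1 new [(5,1)] -> total=7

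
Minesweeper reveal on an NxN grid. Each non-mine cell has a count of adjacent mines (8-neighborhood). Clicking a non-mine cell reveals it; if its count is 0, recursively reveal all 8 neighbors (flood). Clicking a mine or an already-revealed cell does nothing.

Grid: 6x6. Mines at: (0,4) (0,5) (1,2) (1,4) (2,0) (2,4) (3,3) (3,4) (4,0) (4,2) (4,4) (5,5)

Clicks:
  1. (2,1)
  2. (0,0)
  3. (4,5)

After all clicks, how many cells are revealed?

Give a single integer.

Click 1 (2,1) count=2: revealed 1 new [(2,1)] -> total=1
Click 2 (0,0) count=0: revealed 4 new [(0,0) (0,1) (1,0) (1,1)] -> total=5
Click 3 (4,5) count=3: revealed 1 new [(4,5)] -> total=6

Answer: 6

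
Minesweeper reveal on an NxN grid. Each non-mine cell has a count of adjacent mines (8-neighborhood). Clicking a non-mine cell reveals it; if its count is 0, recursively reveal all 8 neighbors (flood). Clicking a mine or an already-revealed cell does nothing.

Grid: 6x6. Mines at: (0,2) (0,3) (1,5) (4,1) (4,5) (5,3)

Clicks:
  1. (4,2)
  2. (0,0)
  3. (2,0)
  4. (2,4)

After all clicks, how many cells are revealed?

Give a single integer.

Answer: 20

Derivation:
Click 1 (4,2) count=2: revealed 1 new [(4,2)] -> total=1
Click 2 (0,0) count=0: revealed 19 new [(0,0) (0,1) (1,0) (1,1) (1,2) (1,3) (1,4) (2,0) (2,1) (2,2) (2,3) (2,4) (3,0) (3,1) (3,2) (3,3) (3,4) (4,3) (4,4)] -> total=20
Click 3 (2,0) count=0: revealed 0 new [(none)] -> total=20
Click 4 (2,4) count=1: revealed 0 new [(none)] -> total=20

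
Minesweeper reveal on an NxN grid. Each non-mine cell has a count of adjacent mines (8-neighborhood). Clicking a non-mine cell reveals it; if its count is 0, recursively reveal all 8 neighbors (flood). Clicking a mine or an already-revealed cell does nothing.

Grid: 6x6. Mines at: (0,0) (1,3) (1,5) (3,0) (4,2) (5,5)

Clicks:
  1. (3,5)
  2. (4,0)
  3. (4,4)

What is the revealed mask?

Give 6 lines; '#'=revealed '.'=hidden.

Answer: ......
......
...###
...###
#..###
......

Derivation:
Click 1 (3,5) count=0: revealed 9 new [(2,3) (2,4) (2,5) (3,3) (3,4) (3,5) (4,3) (4,4) (4,5)] -> total=9
Click 2 (4,0) count=1: revealed 1 new [(4,0)] -> total=10
Click 3 (4,4) count=1: revealed 0 new [(none)] -> total=10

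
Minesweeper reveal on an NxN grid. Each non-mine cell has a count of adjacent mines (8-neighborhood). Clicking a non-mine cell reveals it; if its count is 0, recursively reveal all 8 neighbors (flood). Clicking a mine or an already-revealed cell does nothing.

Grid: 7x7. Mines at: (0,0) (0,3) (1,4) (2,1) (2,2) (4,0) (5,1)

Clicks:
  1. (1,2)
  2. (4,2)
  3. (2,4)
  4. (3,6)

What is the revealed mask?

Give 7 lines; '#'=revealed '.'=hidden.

Answer: .....##
..#..##
...####
..#####
..#####
..#####
..#####

Derivation:
Click 1 (1,2) count=3: revealed 1 new [(1,2)] -> total=1
Click 2 (4,2) count=1: revealed 1 new [(4,2)] -> total=2
Click 3 (2,4) count=1: revealed 1 new [(2,4)] -> total=3
Click 4 (3,6) count=0: revealed 26 new [(0,5) (0,6) (1,5) (1,6) (2,3) (2,5) (2,6) (3,2) (3,3) (3,4) (3,5) (3,6) (4,3) (4,4) (4,5) (4,6) (5,2) (5,3) (5,4) (5,5) (5,6) (6,2) (6,3) (6,4) (6,5) (6,6)] -> total=29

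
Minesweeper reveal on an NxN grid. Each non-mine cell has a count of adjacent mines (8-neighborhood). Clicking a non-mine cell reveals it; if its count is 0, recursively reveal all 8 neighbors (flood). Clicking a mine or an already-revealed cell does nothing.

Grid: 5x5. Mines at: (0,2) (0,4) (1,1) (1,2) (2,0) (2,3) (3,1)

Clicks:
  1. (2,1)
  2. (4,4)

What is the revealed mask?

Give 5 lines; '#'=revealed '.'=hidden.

Click 1 (2,1) count=4: revealed 1 new [(2,1)] -> total=1
Click 2 (4,4) count=0: revealed 6 new [(3,2) (3,3) (3,4) (4,2) (4,3) (4,4)] -> total=7

Answer: .....
.....
.#...
..###
..###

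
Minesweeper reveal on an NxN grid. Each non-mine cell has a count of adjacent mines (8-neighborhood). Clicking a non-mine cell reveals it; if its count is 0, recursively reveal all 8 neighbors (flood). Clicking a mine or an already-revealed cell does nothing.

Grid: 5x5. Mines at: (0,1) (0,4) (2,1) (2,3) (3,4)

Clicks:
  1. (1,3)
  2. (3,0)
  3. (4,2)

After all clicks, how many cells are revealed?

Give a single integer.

Answer: 9

Derivation:
Click 1 (1,3) count=2: revealed 1 new [(1,3)] -> total=1
Click 2 (3,0) count=1: revealed 1 new [(3,0)] -> total=2
Click 3 (4,2) count=0: revealed 7 new [(3,1) (3,2) (3,3) (4,0) (4,1) (4,2) (4,3)] -> total=9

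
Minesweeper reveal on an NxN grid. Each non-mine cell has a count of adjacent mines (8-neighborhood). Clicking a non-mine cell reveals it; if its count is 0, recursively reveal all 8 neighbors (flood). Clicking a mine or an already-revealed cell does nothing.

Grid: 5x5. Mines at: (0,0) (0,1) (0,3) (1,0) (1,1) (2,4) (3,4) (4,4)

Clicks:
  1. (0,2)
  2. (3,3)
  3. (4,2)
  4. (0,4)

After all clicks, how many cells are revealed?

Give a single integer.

Answer: 14

Derivation:
Click 1 (0,2) count=3: revealed 1 new [(0,2)] -> total=1
Click 2 (3,3) count=3: revealed 1 new [(3,3)] -> total=2
Click 3 (4,2) count=0: revealed 11 new [(2,0) (2,1) (2,2) (2,3) (3,0) (3,1) (3,2) (4,0) (4,1) (4,2) (4,3)] -> total=13
Click 4 (0,4) count=1: revealed 1 new [(0,4)] -> total=14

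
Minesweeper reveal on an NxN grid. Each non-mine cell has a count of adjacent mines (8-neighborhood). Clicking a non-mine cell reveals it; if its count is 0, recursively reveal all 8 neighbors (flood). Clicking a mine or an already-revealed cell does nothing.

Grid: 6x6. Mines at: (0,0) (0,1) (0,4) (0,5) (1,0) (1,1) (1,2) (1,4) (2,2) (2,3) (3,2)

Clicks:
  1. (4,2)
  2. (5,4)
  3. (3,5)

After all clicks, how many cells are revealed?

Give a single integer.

Click 1 (4,2) count=1: revealed 1 new [(4,2)] -> total=1
Click 2 (5,4) count=0: revealed 20 new [(2,0) (2,1) (2,4) (2,5) (3,0) (3,1) (3,3) (3,4) (3,5) (4,0) (4,1) (4,3) (4,4) (4,5) (5,0) (5,1) (5,2) (5,3) (5,4) (5,5)] -> total=21
Click 3 (3,5) count=0: revealed 0 new [(none)] -> total=21

Answer: 21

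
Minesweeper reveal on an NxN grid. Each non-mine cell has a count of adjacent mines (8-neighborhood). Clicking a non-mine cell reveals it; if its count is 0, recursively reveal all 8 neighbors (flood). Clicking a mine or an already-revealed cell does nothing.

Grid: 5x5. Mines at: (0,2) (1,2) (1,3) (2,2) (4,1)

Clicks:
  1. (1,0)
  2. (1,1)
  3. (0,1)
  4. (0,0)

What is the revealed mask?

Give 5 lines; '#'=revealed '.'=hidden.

Answer: ##...
##...
##...
##...
.....

Derivation:
Click 1 (1,0) count=0: revealed 8 new [(0,0) (0,1) (1,0) (1,1) (2,0) (2,1) (3,0) (3,1)] -> total=8
Click 2 (1,1) count=3: revealed 0 new [(none)] -> total=8
Click 3 (0,1) count=2: revealed 0 new [(none)] -> total=8
Click 4 (0,0) count=0: revealed 0 new [(none)] -> total=8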